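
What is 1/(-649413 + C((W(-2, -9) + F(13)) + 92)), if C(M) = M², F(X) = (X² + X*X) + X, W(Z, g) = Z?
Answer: -1/454932 ≈ -2.1981e-6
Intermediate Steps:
F(X) = X + 2*X² (F(X) = (X² + X²) + X = 2*X² + X = X + 2*X²)
1/(-649413 + C((W(-2, -9) + F(13)) + 92)) = 1/(-649413 + ((-2 + 13*(1 + 2*13)) + 92)²) = 1/(-649413 + ((-2 + 13*(1 + 26)) + 92)²) = 1/(-649413 + ((-2 + 13*27) + 92)²) = 1/(-649413 + ((-2 + 351) + 92)²) = 1/(-649413 + (349 + 92)²) = 1/(-649413 + 441²) = 1/(-649413 + 194481) = 1/(-454932) = -1/454932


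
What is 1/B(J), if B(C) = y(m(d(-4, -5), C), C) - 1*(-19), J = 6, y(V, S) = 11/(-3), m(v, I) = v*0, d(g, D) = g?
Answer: 3/46 ≈ 0.065217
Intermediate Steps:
m(v, I) = 0
y(V, S) = -11/3 (y(V, S) = 11*(-⅓) = -11/3)
B(C) = 46/3 (B(C) = -11/3 - 1*(-19) = -11/3 + 19 = 46/3)
1/B(J) = 1/(46/3) = 3/46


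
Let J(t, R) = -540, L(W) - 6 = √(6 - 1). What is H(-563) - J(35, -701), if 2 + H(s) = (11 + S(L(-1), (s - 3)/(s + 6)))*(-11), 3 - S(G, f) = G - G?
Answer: 384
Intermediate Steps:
L(W) = 6 + √5 (L(W) = 6 + √(6 - 1) = 6 + √5)
S(G, f) = 3 (S(G, f) = 3 - (G - G) = 3 - 1*0 = 3 + 0 = 3)
H(s) = -156 (H(s) = -2 + (11 + 3)*(-11) = -2 + 14*(-11) = -2 - 154 = -156)
H(-563) - J(35, -701) = -156 - 1*(-540) = -156 + 540 = 384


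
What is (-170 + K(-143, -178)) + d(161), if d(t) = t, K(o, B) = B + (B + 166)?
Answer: -199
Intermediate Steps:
K(o, B) = 166 + 2*B (K(o, B) = B + (166 + B) = 166 + 2*B)
(-170 + K(-143, -178)) + d(161) = (-170 + (166 + 2*(-178))) + 161 = (-170 + (166 - 356)) + 161 = (-170 - 190) + 161 = -360 + 161 = -199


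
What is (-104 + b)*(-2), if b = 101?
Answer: 6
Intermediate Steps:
(-104 + b)*(-2) = (-104 + 101)*(-2) = -3*(-2) = 6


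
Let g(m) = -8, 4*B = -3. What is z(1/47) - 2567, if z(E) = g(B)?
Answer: -2575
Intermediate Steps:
B = -¾ (B = (¼)*(-3) = -¾ ≈ -0.75000)
z(E) = -8
z(1/47) - 2567 = -8 - 2567 = -2575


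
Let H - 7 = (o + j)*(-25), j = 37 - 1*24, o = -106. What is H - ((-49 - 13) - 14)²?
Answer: -3444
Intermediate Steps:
j = 13 (j = 37 - 24 = 13)
H = 2332 (H = 7 + (-106 + 13)*(-25) = 7 - 93*(-25) = 7 + 2325 = 2332)
H - ((-49 - 13) - 14)² = 2332 - ((-49 - 13) - 14)² = 2332 - (-62 - 14)² = 2332 - 1*(-76)² = 2332 - 1*5776 = 2332 - 5776 = -3444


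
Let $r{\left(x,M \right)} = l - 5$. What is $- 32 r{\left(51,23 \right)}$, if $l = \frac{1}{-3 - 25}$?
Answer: $\frac{1128}{7} \approx 161.14$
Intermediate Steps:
$l = - \frac{1}{28}$ ($l = \frac{1}{-28} = - \frac{1}{28} \approx -0.035714$)
$r{\left(x,M \right)} = - \frac{141}{28}$ ($r{\left(x,M \right)} = - \frac{1}{28} - 5 = - \frac{141}{28}$)
$- 32 r{\left(51,23 \right)} = \left(-32\right) \left(- \frac{141}{28}\right) = \frac{1128}{7}$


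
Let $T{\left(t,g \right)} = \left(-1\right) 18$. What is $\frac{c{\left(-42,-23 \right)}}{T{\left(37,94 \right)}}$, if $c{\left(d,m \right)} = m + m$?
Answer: $\frac{23}{9} \approx 2.5556$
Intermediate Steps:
$T{\left(t,g \right)} = -18$
$c{\left(d,m \right)} = 2 m$
$\frac{c{\left(-42,-23 \right)}}{T{\left(37,94 \right)}} = \frac{2 \left(-23\right)}{-18} = \left(-46\right) \left(- \frac{1}{18}\right) = \frac{23}{9}$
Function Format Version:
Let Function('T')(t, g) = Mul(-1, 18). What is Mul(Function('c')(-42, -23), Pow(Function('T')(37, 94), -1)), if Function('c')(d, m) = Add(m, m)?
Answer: Rational(23, 9) ≈ 2.5556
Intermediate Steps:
Function('T')(t, g) = -18
Function('c')(d, m) = Mul(2, m)
Mul(Function('c')(-42, -23), Pow(Function('T')(37, 94), -1)) = Mul(Mul(2, -23), Pow(-18, -1)) = Mul(-46, Rational(-1, 18)) = Rational(23, 9)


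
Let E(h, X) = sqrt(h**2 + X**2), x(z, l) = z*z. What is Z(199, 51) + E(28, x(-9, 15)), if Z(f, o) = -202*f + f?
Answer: -39999 + sqrt(7345) ≈ -39913.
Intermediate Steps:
x(z, l) = z**2
Z(f, o) = -201*f
E(h, X) = sqrt(X**2 + h**2)
Z(199, 51) + E(28, x(-9, 15)) = -201*199 + sqrt(((-9)**2)**2 + 28**2) = -39999 + sqrt(81**2 + 784) = -39999 + sqrt(6561 + 784) = -39999 + sqrt(7345)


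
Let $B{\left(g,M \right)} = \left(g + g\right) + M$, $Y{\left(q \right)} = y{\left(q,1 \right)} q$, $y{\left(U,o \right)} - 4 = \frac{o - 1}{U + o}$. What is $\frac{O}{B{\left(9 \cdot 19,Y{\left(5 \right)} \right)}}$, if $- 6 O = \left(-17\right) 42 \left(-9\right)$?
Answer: $- \frac{1071}{362} \approx -2.9586$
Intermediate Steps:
$y{\left(U,o \right)} = 4 + \frac{-1 + o}{U + o}$ ($y{\left(U,o \right)} = 4 + \frac{o - 1}{U + o} = 4 + \frac{-1 + o}{U + o}$)
$Y{\left(q \right)} = \frac{q \left(4 + 4 q\right)}{1 + q}$ ($Y{\left(q \right)} = \frac{-1 + 4 q + 5 \cdot 1}{q + 1} q = \frac{-1 + 4 q + 5}{1 + q} q = \frac{4 + 4 q}{1 + q} q = \frac{q \left(4 + 4 q\right)}{1 + q}$)
$O = -1071$ ($O = - \frac{\left(-17\right) 42 \left(-9\right)}{6} = - \frac{\left(-714\right) \left(-9\right)}{6} = \left(- \frac{1}{6}\right) 6426 = -1071$)
$B{\left(g,M \right)} = M + 2 g$ ($B{\left(g,M \right)} = 2 g + M = M + 2 g$)
$\frac{O}{B{\left(9 \cdot 19,Y{\left(5 \right)} \right)}} = - \frac{1071}{4 \cdot 5 + 2 \cdot 9 \cdot 19} = - \frac{1071}{20 + 2 \cdot 171} = - \frac{1071}{20 + 342} = - \frac{1071}{362}$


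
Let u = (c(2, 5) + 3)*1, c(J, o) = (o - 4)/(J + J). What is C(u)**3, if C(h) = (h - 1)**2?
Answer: 531441/4096 ≈ 129.75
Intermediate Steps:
c(J, o) = (-4 + o)/(2*J) (c(J, o) = (-4 + o)/((2*J)) = (-4 + o)*(1/(2*J)) = (-4 + o)/(2*J))
u = 13/4 (u = ((1/2)*(-4 + 5)/2 + 3)*1 = ((1/2)*(1/2)*1 + 3)*1 = (1/4 + 3)*1 = (13/4)*1 = 13/4 ≈ 3.2500)
C(h) = (-1 + h)**2
C(u)**3 = ((-1 + 13/4)**2)**3 = ((9/4)**2)**3 = (81/16)**3 = 531441/4096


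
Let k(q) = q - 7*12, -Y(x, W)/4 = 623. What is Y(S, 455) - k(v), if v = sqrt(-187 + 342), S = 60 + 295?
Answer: -2408 - sqrt(155) ≈ -2420.4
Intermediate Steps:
S = 355
Y(x, W) = -2492 (Y(x, W) = -4*623 = -2492)
v = sqrt(155) ≈ 12.450
k(q) = -84 + q (k(q) = q - 84 = -84 + q)
Y(S, 455) - k(v) = -2492 - (-84 + sqrt(155)) = -2492 + (84 - sqrt(155)) = -2408 - sqrt(155)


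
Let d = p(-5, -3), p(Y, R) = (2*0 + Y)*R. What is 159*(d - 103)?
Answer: -13992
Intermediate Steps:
p(Y, R) = R*Y (p(Y, R) = (0 + Y)*R = Y*R = R*Y)
d = 15 (d = -3*(-5) = 15)
159*(d - 103) = 159*(15 - 103) = 159*(-88) = -13992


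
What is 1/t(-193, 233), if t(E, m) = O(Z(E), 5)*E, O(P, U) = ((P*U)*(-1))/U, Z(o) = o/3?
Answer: -3/37249 ≈ -8.0539e-5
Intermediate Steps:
Z(o) = o/3 (Z(o) = o*(⅓) = o/3)
O(P, U) = -P (O(P, U) = (-P*U)/U = -P)
t(E, m) = -E²/3 (t(E, m) = (-E/3)*E = -E²/3)
1/t(-193, 233) = 1/(-⅓*(-193)²) = 1/(-⅓*37249) = 1/(-37249/3) = -3/37249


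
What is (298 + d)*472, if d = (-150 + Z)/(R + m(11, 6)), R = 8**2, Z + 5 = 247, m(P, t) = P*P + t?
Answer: 26908720/191 ≈ 1.4088e+5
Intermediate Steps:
m(P, t) = t + P**2 (m(P, t) = P**2 + t = t + P**2)
Z = 242 (Z = -5 + 247 = 242)
R = 64
d = 92/191 (d = (-150 + 242)/(64 + (6 + 11**2)) = 92/(64 + (6 + 121)) = 92/(64 + 127) = 92/191 ≈ 0.48168)
(298 + d)*472 = (298 + 92/191)*472 = (57010/191)*472 = 26908720/191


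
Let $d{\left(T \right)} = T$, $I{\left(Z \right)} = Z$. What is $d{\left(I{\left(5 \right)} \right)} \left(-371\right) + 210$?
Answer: $-1645$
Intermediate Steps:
$d{\left(I{\left(5 \right)} \right)} \left(-371\right) + 210 = 5 \left(-371\right) + 210 = -1855 + 210 = -1645$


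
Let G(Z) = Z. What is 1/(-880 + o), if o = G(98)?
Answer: -1/782 ≈ -0.0012788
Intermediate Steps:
o = 98
1/(-880 + o) = 1/(-880 + 98) = 1/(-782) = -1/782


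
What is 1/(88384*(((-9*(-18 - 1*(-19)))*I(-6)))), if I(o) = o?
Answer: 1/4772736 ≈ 2.0952e-7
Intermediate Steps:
1/(88384*(((-9*(-18 - 1*(-19)))*I(-6)))) = 1/(88384*((-9*(-18 - 1*(-19))*(-6)))) = 1/(88384*((-9*(-18 + 19)*(-6)))) = 1/(88384*((-9*1*(-6)))) = 1/(88384*((-9*(-6)))) = (1/88384)/54 = (1/88384)*(1/54) = 1/4772736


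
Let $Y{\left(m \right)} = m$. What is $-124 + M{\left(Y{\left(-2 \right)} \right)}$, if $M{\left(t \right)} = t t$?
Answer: $-120$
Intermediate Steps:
$M{\left(t \right)} = t^{2}$
$-124 + M{\left(Y{\left(-2 \right)} \right)} = -124 + \left(-2\right)^{2} = -124 + 4 = -120$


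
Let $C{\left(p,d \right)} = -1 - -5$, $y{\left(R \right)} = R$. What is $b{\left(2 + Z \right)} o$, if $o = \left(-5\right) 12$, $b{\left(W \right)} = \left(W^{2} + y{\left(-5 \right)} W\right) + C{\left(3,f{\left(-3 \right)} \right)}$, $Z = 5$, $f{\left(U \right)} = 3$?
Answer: $-1080$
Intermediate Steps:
$C{\left(p,d \right)} = 4$ ($C{\left(p,d \right)} = -1 + 5 = 4$)
$b{\left(W \right)} = 4 + W^{2} - 5 W$ ($b{\left(W \right)} = \left(W^{2} - 5 W\right) + 4 = 4 + W^{2} - 5 W$)
$o = -60$
$b{\left(2 + Z \right)} o = \left(4 + \left(2 + 5\right)^{2} - 5 \left(2 + 5\right)\right) \left(-60\right) = \left(4 + 7^{2} - 35\right) \left(-60\right) = \left(4 + 49 - 35\right) \left(-60\right) = 18 \left(-60\right) = -1080$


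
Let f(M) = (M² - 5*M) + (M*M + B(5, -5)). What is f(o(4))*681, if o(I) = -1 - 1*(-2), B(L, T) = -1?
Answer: -2724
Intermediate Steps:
o(I) = 1 (o(I) = -1 + 2 = 1)
f(M) = -1 - 5*M + 2*M² (f(M) = (M² - 5*M) + (M*M - 1) = (M² - 5*M) + (M² - 1) = (M² - 5*M) + (-1 + M²) = -1 - 5*M + 2*M²)
f(o(4))*681 = (-1 - 5*1 + 2*1²)*681 = (-1 - 5 + 2*1)*681 = (-1 - 5 + 2)*681 = -4*681 = -2724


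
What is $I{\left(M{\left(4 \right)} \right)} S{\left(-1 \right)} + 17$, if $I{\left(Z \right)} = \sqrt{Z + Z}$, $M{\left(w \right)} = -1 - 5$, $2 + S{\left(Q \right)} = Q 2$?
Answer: $17 - 8 i \sqrt{3} \approx 17.0 - 13.856 i$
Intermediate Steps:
$S{\left(Q \right)} = -2 + 2 Q$ ($S{\left(Q \right)} = -2 + Q 2 = -2 + 2 Q$)
$M{\left(w \right)} = -6$
$I{\left(Z \right)} = \sqrt{2} \sqrt{Z}$ ($I{\left(Z \right)} = \sqrt{2 Z} = \sqrt{2} \sqrt{Z}$)
$I{\left(M{\left(4 \right)} \right)} S{\left(-1 \right)} + 17 = \sqrt{2} \sqrt{-6} \left(-2 + 2 \left(-1\right)\right) + 17 = \sqrt{2} i \sqrt{6} \left(-2 - 2\right) + 17 = 2 i \sqrt{3} \left(-4\right) + 17 = - 8 i \sqrt{3} + 17 = 17 - 8 i \sqrt{3}$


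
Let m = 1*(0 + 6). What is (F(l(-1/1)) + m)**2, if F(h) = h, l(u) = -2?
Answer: 16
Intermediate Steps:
m = 6 (m = 1*6 = 6)
(F(l(-1/1)) + m)**2 = (-2 + 6)**2 = 4**2 = 16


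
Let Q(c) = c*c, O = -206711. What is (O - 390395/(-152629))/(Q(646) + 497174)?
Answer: -194751252/861590705 ≈ -0.22604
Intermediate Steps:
Q(c) = c²
(O - 390395/(-152629))/(Q(646) + 497174) = (-206711 - 390395/(-152629))/(646² + 497174) = (-206711 - 390395*(-1/152629))/(417316 + 497174) = (-206711 + 390395/152629)/914490 = -31549702824/152629*1/914490 = -194751252/861590705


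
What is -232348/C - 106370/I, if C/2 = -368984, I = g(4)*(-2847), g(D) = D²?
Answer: 2783799133/1050497448 ≈ 2.6500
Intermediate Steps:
I = -45552 (I = 4²*(-2847) = 16*(-2847) = -45552)
C = -737968 (C = 2*(-368984) = -737968)
-232348/C - 106370/I = -232348/(-737968) - 106370/(-45552) = -232348*(-1/737968) - 106370*(-1/45552) = 58087/184492 + 53185/22776 = 2783799133/1050497448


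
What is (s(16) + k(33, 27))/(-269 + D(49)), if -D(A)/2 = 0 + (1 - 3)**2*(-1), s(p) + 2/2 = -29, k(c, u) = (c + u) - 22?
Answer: -8/261 ≈ -0.030651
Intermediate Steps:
k(c, u) = -22 + c + u
s(p) = -30 (s(p) = -1 - 29 = -30)
D(A) = 8 (D(A) = -2*(0 + (1 - 3)**2*(-1)) = -2*(0 + (-2)**2*(-1)) = -2*(0 + 4*(-1)) = -2*(0 - 4) = -2*(-4) = 8)
(s(16) + k(33, 27))/(-269 + D(49)) = (-30 + (-22 + 33 + 27))/(-269 + 8) = (-30 + 38)/(-261) = 8*(-1/261) = -8/261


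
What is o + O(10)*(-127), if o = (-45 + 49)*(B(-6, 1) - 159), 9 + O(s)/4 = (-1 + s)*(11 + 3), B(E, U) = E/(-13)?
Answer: -780912/13 ≈ -60070.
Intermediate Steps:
B(E, U) = -E/13 (B(E, U) = E*(-1/13) = -E/13)
O(s) = -92 + 56*s (O(s) = -36 + 4*((-1 + s)*(11 + 3)) = -36 + 4*((-1 + s)*14) = -36 + 4*(-14 + 14*s) = -36 + (-56 + 56*s) = -92 + 56*s)
o = -8244/13 (o = (-45 + 49)*(-1/13*(-6) - 159) = 4*(6/13 - 159) = 4*(-2061/13) = -8244/13 ≈ -634.15)
o + O(10)*(-127) = -8244/13 + (-92 + 56*10)*(-127) = -8244/13 + (-92 + 560)*(-127) = -8244/13 + 468*(-127) = -8244/13 - 59436 = -780912/13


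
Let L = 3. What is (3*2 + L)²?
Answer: 81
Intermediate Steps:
(3*2 + L)² = (3*2 + 3)² = (6 + 3)² = 9² = 81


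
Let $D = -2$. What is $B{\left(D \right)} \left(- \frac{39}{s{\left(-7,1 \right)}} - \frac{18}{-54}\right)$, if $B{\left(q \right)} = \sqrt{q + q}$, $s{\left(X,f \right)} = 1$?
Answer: $- \frac{232 i}{3} \approx - 77.333 i$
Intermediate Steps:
$B{\left(q \right)} = \sqrt{2} \sqrt{q}$ ($B{\left(q \right)} = \sqrt{2 q} = \sqrt{2} \sqrt{q}$)
$B{\left(D \right)} \left(- \frac{39}{s{\left(-7,1 \right)}} - \frac{18}{-54}\right) = \sqrt{2} \sqrt{-2} \left(- \frac{39}{1} - \frac{18}{-54}\right) = \sqrt{2} i \sqrt{2} \left(\left(-39\right) 1 - - \frac{1}{3}\right) = 2 i \left(-39 + \frac{1}{3}\right) = 2 i \left(- \frac{116}{3}\right) = - \frac{232 i}{3}$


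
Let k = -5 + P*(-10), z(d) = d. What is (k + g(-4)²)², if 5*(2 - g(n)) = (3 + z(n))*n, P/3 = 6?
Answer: 21058921/625 ≈ 33694.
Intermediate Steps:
P = 18 (P = 3*6 = 18)
g(n) = 2 - n*(3 + n)/5 (g(n) = 2 - (3 + n)*n/5 = 2 - n*(3 + n)/5)
k = -185 (k = -5 + 18*(-10) = -5 - 180 = -185)
(k + g(-4)²)² = (-185 + (2 - ⅗*(-4) - ⅕*(-4)²)²)² = (-185 + (2 + 12/5 - ⅕*16)²)² = (-185 + (2 + 12/5 - 16/5)²)² = (-185 + (6/5)²)² = (-185 + 36/25)² = (-4589/25)² = 21058921/625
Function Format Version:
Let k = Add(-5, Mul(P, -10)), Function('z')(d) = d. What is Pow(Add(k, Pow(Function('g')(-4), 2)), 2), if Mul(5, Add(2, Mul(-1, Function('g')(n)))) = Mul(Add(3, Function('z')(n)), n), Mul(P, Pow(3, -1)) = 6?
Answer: Rational(21058921, 625) ≈ 33694.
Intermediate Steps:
P = 18 (P = Mul(3, 6) = 18)
Function('g')(n) = Add(2, Mul(Rational(-1, 5), n, Add(3, n))) (Function('g')(n) = Add(2, Mul(Rational(-1, 5), Mul(Add(3, n), n))) = Add(2, Mul(Rational(-1, 5), Mul(n, Add(3, n)))) = Add(2, Mul(Rational(-1, 5), n, Add(3, n))))
k = -185 (k = Add(-5, Mul(18, -10)) = Add(-5, -180) = -185)
Pow(Add(k, Pow(Function('g')(-4), 2)), 2) = Pow(Add(-185, Pow(Add(2, Mul(Rational(-3, 5), -4), Mul(Rational(-1, 5), Pow(-4, 2))), 2)), 2) = Pow(Add(-185, Pow(Add(2, Rational(12, 5), Mul(Rational(-1, 5), 16)), 2)), 2) = Pow(Add(-185, Pow(Add(2, Rational(12, 5), Rational(-16, 5)), 2)), 2) = Pow(Add(-185, Pow(Rational(6, 5), 2)), 2) = Pow(Add(-185, Rational(36, 25)), 2) = Pow(Rational(-4589, 25), 2) = Rational(21058921, 625)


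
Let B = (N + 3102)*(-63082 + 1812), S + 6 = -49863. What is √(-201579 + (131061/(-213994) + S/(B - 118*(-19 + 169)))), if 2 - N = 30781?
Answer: 6*I*√46084198430189944303318070255235/90720193186865 ≈ 448.98*I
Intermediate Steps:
S = -49869 (S = -6 - 49863 = -49869)
N = -30779 (N = 2 - 1*30781 = 2 - 30781 = -30779)
B = 1695769790 (B = (-30779 + 3102)*(-63082 + 1812) = -27677*(-61270) = 1695769790)
√(-201579 + (131061/(-213994) + S/(B - 118*(-19 + 169)))) = √(-201579 + (131061/(-213994) - 49869/(1695769790 - 118*(-19 + 169)))) = √(-201579 + (131061*(-1/213994) - 49869/(1695769790 - 118*150))) = √(-201579 + (-131061/213994 - 49869/(1695769790 - 17700))) = √(-201579 + (-131061/213994 - 49869/1695752090)) = √(-201579 - 55564409083569/90720193186865) = √(-18287341386824143404/90720193186865) = 6*I*√46084198430189944303318070255235/90720193186865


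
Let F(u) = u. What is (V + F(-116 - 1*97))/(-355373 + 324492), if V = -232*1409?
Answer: 327101/30881 ≈ 10.592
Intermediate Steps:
V = -326888
(V + F(-116 - 1*97))/(-355373 + 324492) = (-326888 + (-116 - 1*97))/(-355373 + 324492) = (-326888 + (-116 - 97))/(-30881) = (-326888 - 213)*(-1/30881) = -327101*(-1/30881) = 327101/30881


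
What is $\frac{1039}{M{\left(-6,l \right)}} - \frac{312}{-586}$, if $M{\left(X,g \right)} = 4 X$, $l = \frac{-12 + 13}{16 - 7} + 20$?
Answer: $- \frac{300683}{7032} \approx -42.759$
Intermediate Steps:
$l = \frac{181}{9}$ ($l = 1 \cdot \frac{1}{9} + 20 = \frac{1}{9} + 20 = \frac{181}{9} \approx 20.111$)
$\frac{1039}{M{\left(-6,l \right)}} - \frac{312}{-586} = \frac{1039}{4 \left(-6\right)} - \frac{312}{-586} = \frac{1039}{-24} - - \frac{156}{293} = 1039 \left(- \frac{1}{24}\right) + \frac{156}{293} = - \frac{1039}{24} + \frac{156}{293} = - \frac{300683}{7032}$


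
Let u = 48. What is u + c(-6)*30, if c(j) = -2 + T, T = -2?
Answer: -72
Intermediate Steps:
c(j) = -4 (c(j) = -2 - 2 = -4)
u + c(-6)*30 = 48 - 4*30 = 48 - 120 = -72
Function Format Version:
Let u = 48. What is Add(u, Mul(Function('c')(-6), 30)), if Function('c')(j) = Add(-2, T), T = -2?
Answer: -72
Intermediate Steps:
Function('c')(j) = -4 (Function('c')(j) = Add(-2, -2) = -4)
Add(u, Mul(Function('c')(-6), 30)) = Add(48, Mul(-4, 30)) = Add(48, -120) = -72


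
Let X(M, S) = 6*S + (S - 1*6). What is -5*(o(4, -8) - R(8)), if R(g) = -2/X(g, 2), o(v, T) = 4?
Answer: -85/4 ≈ -21.250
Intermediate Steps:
X(M, S) = -6 + 7*S (X(M, S) = 6*S + (S - 6) = 6*S + (-6 + S) = -6 + 7*S)
R(g) = -¼ (R(g) = -2/(-6 + 7*2) = -2/(-6 + 14) = -2/8 = -2*⅛ = -¼)
-5*(o(4, -8) - R(8)) = -5*(4 - 1*(-¼)) = -5*(4 + ¼) = -5*17/4 = -85/4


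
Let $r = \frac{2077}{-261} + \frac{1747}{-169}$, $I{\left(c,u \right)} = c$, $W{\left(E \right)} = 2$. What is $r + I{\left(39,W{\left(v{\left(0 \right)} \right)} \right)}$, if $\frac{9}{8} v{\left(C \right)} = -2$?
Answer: $\frac{913271}{44109} \approx 20.705$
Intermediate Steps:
$v{\left(C \right)} = - \frac{16}{9}$ ($v{\left(C \right)} = \frac{8}{9} \left(-2\right) = - \frac{16}{9}$)
$r = - \frac{806980}{44109}$ ($r = 2077 \left(- \frac{1}{261}\right) + 1747 \left(- \frac{1}{169}\right) = - \frac{2077}{261} - \frac{1747}{169} = - \frac{806980}{44109} \approx -18.295$)
$r + I{\left(39,W{\left(v{\left(0 \right)} \right)} \right)} = - \frac{806980}{44109} + 39 = \frac{913271}{44109}$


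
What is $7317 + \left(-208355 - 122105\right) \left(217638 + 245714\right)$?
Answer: $-153119294603$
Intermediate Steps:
$7317 + \left(-208355 - 122105\right) \left(217638 + 245714\right) = 7317 - 153119301920 = -153119294603$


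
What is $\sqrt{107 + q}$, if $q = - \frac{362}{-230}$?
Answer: $\frac{\sqrt{1435890}}{115} \approx 10.42$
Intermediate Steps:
$q = \frac{181}{115}$ ($q = \left(-362\right) \left(- \frac{1}{230}\right) = \frac{181}{115} \approx 1.5739$)
$\sqrt{107 + q} = \sqrt{107 + \frac{181}{115}} = \sqrt{\frac{12486}{115}} = \frac{\sqrt{1435890}}{115}$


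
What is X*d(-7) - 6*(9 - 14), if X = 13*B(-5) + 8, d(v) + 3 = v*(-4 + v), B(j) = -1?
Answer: -340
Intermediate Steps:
d(v) = -3 + v*(-4 + v)
X = -5 (X = 13*(-1) + 8 = -13 + 8 = -5)
X*d(-7) - 6*(9 - 14) = -5*(-3 + (-7)**2 - 4*(-7)) - 6*(9 - 14) = -5*(-3 + 49 + 28) - 6*(-5) = -5*74 + 30 = -370 + 30 = -340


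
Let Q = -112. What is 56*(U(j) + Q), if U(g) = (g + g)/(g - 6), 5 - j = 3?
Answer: -6328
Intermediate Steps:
j = 2 (j = 5 - 1*3 = 5 - 3 = 2)
U(g) = 2*g/(-6 + g) (U(g) = (2*g)/(-6 + g) = 2*g/(-6 + g))
56*(U(j) + Q) = 56*(2*2/(-6 + 2) - 112) = 56*(2*2/(-4) - 112) = 56*(2*2*(-1/4) - 112) = 56*(-1 - 112) = 56*(-113) = -6328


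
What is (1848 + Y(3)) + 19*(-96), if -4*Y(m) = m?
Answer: 93/4 ≈ 23.250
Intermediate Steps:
Y(m) = -m/4
(1848 + Y(3)) + 19*(-96) = (1848 - 1/4*3) + 19*(-96) = (1848 - 3/4) - 1824 = 7389/4 - 1824 = 93/4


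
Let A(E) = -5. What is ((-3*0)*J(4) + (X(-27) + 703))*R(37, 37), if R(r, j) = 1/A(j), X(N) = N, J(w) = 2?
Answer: -676/5 ≈ -135.20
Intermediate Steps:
R(r, j) = -⅕ (R(r, j) = 1/(-5) = -⅕)
((-3*0)*J(4) + (X(-27) + 703))*R(37, 37) = (-3*0*2 + (-27 + 703))*(-⅕) = (0*2 + 676)*(-⅕) = (0 + 676)*(-⅕) = 676*(-⅕) = -676/5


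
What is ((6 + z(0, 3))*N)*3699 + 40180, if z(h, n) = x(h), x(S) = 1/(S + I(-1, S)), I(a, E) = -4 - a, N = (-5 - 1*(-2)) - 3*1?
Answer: -85586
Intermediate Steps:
N = -6 (N = (-5 + 2) - 3 = -3 - 3 = -6)
x(S) = 1/(-3 + S) (x(S) = 1/(S + (-4 - 1*(-1))) = 1/(S + (-4 + 1)) = 1/(S - 3) = 1/(-3 + S))
z(h, n) = 1/(-3 + h)
((6 + z(0, 3))*N)*3699 + 40180 = ((6 + 1/(-3 + 0))*(-6))*3699 + 40180 = ((6 + 1/(-3))*(-6))*3699 + 40180 = ((6 - ⅓)*(-6))*3699 + 40180 = ((17/3)*(-6))*3699 + 40180 = -34*3699 + 40180 = -125766 + 40180 = -85586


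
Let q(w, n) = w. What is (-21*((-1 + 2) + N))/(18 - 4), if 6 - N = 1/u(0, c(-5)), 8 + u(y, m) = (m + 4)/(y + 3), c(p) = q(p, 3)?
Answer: -267/25 ≈ -10.680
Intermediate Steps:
c(p) = p
u(y, m) = -8 + (4 + m)/(3 + y) (u(y, m) = -8 + (m + 4)/(y + 3) = -8 + (4 + m)/(3 + y))
N = 153/25 (N = 6 - 1/((-20 - 5 - 8*0)/(3 + 0)) = 6 - 1/((-20 - 5 + 0)/3) = 6 - 1/((⅓)*(-25)) = 6 - 1/(-25/3) = 6 - 1*(-3/25) = 6 + 3/25 = 153/25 ≈ 6.1200)
(-21*((-1 + 2) + N))/(18 - 4) = (-21*((-1 + 2) + 153/25))/(18 - 4) = -21*(1 + 153/25)/14 = -21*178/25*(1/14) = -3738/25*1/14 = -267/25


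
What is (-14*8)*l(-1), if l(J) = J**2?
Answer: -112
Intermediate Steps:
(-14*8)*l(-1) = -14*8*(-1)**2 = -112*1 = -112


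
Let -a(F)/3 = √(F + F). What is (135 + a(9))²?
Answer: 18387 - 2430*√2 ≈ 14950.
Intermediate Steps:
a(F) = -3*√2*√F (a(F) = -3*√(F + F) = -3*√2*√F)
(135 + a(9))² = (135 - 3*√2*√9)² = (135 - 3*√2*3)² = (135 - 9*√2)²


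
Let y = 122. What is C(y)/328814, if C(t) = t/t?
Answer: 1/328814 ≈ 3.0412e-6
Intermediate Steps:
C(t) = 1
C(y)/328814 = 1/328814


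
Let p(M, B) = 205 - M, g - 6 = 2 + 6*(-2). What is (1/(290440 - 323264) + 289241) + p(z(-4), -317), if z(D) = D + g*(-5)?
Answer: 9500250319/32824 ≈ 2.8943e+5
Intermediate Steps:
g = -4 (g = 6 + (2 + 6*(-2)) = 6 + (2 - 12) = 6 - 10 = -4)
z(D) = 20 + D (z(D) = D - 4*(-5) = D + 20 = 20 + D)
(1/(290440 - 323264) + 289241) + p(z(-4), -317) = (1/(290440 - 323264) + 289241) + (205 - (20 - 4)) = (1/(-32824) + 289241) + (205 - 1*16) = (-1/32824 + 289241) + (205 - 16) = 9494046583/32824 + 189 = 9500250319/32824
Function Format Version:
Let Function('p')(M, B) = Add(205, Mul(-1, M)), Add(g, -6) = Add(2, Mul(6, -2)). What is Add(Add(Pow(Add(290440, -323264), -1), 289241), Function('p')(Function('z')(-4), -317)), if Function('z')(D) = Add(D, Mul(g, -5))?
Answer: Rational(9500250319, 32824) ≈ 2.8943e+5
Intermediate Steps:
g = -4 (g = Add(6, Add(2, Mul(6, -2))) = Add(6, Add(2, -12)) = Add(6, -10) = -4)
Function('z')(D) = Add(20, D) (Function('z')(D) = Add(D, Mul(-4, -5)) = Add(D, 20) = Add(20, D))
Add(Add(Pow(Add(290440, -323264), -1), 289241), Function('p')(Function('z')(-4), -317)) = Add(Add(Pow(Add(290440, -323264), -1), 289241), Add(205, Mul(-1, Add(20, -4)))) = Add(Add(Pow(-32824, -1), 289241), Add(205, Mul(-1, 16))) = Add(Add(Rational(-1, 32824), 289241), Add(205, -16)) = Add(Rational(9494046583, 32824), 189) = Rational(9500250319, 32824)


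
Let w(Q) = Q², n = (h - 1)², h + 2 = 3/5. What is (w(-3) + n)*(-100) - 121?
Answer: -1597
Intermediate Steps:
h = -7/5 (h = -2 + 3/5 = -2 + 3*(⅕) = -2 + ⅗ = -7/5 ≈ -1.4000)
n = 144/25 (n = (-7/5 - 1)² = (-12/5)² = 144/25 ≈ 5.7600)
(w(-3) + n)*(-100) - 121 = ((-3)² + 144/25)*(-100) - 121 = (9 + 144/25)*(-100) - 121 = (369/25)*(-100) - 121 = -1476 - 121 = -1597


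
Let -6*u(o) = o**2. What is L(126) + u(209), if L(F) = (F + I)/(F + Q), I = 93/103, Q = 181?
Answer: -1381158475/189726 ≈ -7279.8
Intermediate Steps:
I = 93/103 (I = 93*(1/103) = 93/103 ≈ 0.90291)
u(o) = -o**2/6
L(F) = (93/103 + F)/(181 + F) (L(F) = (F + 93/103)/(F + 181) = (93/103 + F)/(181 + F))
L(126) + u(209) = (93/103 + 126)/(181 + 126) - 1/6*209**2 = (13071/103)/307 - 1/6*43681 = (1/307)*(13071/103) - 43681/6 = 13071/31621 - 43681/6 = -1381158475/189726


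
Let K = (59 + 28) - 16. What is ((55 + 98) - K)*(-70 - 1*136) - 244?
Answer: -17136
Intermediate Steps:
K = 71 (K = 87 - 16 = 71)
((55 + 98) - K)*(-70 - 1*136) - 244 = ((55 + 98) - 1*71)*(-70 - 1*136) - 244 = (153 - 71)*(-70 - 136) - 244 = 82*(-206) - 244 = -16892 - 244 = -17136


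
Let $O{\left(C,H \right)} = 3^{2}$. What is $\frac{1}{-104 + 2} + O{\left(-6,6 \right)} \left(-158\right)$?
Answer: $- \frac{145045}{102} \approx -1422.0$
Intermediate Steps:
$O{\left(C,H \right)} = 9$
$\frac{1}{-104 + 2} + O{\left(-6,6 \right)} \left(-158\right) = \frac{1}{-104 + 2} + 9 \left(-158\right) = \frac{1}{-102} - 1422 = - \frac{1}{102} - 1422 = - \frac{145045}{102}$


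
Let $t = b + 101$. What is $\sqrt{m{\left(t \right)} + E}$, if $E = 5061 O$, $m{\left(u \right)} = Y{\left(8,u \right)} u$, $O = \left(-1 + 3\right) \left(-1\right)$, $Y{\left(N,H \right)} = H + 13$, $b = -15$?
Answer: $2 i \sqrt{402} \approx 40.1 i$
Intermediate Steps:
$Y{\left(N,H \right)} = 13 + H$
$O = -2$ ($O = 2 \left(-1\right) = -2$)
$t = 86$ ($t = -15 + 101 = 86$)
$m{\left(u \right)} = u \left(13 + u\right)$ ($m{\left(u \right)} = \left(13 + u\right) u = u \left(13 + u\right)$)
$E = -10122$ ($E = 5061 \left(-2\right) = -10122$)
$\sqrt{m{\left(t \right)} + E} = \sqrt{86 \left(13 + 86\right) - 10122} = \sqrt{86 \cdot 99 - 10122} = \sqrt{8514 - 10122} = \sqrt{-1608} = 2 i \sqrt{402}$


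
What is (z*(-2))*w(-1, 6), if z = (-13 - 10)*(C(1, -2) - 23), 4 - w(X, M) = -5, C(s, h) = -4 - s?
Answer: -11592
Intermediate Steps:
w(X, M) = 9 (w(X, M) = 4 - 1*(-5) = 4 + 5 = 9)
z = 644 (z = (-13 - 10)*((-4 - 1*1) - 23) = -23*((-4 - 1) - 23) = -23*(-5 - 23) = -23*(-28) = 644)
(z*(-2))*w(-1, 6) = (644*(-2))*9 = -1288*9 = -11592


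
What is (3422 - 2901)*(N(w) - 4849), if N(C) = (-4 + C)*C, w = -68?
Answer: 24487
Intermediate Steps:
N(C) = C*(-4 + C)
(3422 - 2901)*(N(w) - 4849) = (3422 - 2901)*(-68*(-4 - 68) - 4849) = 521*(-68*(-72) - 4849) = 521*(4896 - 4849) = 521*47 = 24487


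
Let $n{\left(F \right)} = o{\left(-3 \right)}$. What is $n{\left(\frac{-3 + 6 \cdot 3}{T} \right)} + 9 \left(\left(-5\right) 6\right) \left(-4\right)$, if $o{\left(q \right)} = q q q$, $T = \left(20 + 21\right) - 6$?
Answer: $1053$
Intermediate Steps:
$T = 35$ ($T = 41 - 6 = 35$)
$o{\left(q \right)} = q^{3}$ ($o{\left(q \right)} = q^{2} q = q^{3}$)
$n{\left(F \right)} = -27$ ($n{\left(F \right)} = \left(-3\right)^{3} = -27$)
$n{\left(\frac{-3 + 6 \cdot 3}{T} \right)} + 9 \left(\left(-5\right) 6\right) \left(-4\right) = -27 + 9 \left(\left(-5\right) 6\right) \left(-4\right) = -27 + 9 \left(-30\right) \left(-4\right) = -27 - -1080 = -27 + 1080 = 1053$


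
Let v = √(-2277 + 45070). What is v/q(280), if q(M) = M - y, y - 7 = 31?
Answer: √42793/242 ≈ 0.85481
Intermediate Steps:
y = 38 (y = 7 + 31 = 38)
v = √42793 ≈ 206.86
q(M) = -38 + M (q(M) = M - 1*38 = M - 38 = -38 + M)
v/q(280) = √42793/(-38 + 280) = √42793/242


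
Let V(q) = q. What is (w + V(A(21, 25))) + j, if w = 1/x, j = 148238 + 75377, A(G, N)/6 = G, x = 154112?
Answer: 34481172993/154112 ≈ 2.2374e+5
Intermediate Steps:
A(G, N) = 6*G
j = 223615
w = 1/154112 ≈ 6.4888e-6
(w + V(A(21, 25))) + j = (1/154112 + 6*21) + 223615 = (1/154112 + 126) + 223615 = 19418113/154112 + 223615 = 34481172993/154112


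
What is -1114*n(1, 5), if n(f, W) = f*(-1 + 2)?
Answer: -1114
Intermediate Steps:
n(f, W) = f (n(f, W) = f*1 = f)
-1114*n(1, 5) = -1114*1 = -1114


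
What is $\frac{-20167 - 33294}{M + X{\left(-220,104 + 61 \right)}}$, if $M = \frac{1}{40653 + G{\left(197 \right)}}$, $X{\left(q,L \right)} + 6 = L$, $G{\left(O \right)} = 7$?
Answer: $- \frac{2173724260}{6464941} \approx -336.23$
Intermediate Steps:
$X{\left(q,L \right)} = -6 + L$
$M = \frac{1}{40660}$ ($M = \frac{1}{40653 + 7} = \frac{1}{40660} \approx 2.4594 \cdot 10^{-5}$)
$\frac{-20167 - 33294}{M + X{\left(-220,104 + 61 \right)}} = \frac{-20167 - 33294}{\frac{1}{40660} + \left(-6 + \left(104 + 61\right)\right)} = - \frac{53461}{\frac{1}{40660} + \left(-6 + 165\right)} = - \frac{53461}{\frac{1}{40660} + 159} = - \frac{53461}{\frac{6464941}{40660}} = \left(-53461\right) \frac{40660}{6464941} = - \frac{2173724260}{6464941}$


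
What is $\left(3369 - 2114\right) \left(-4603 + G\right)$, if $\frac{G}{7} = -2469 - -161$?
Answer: $-26052545$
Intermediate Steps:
$G = -16156$ ($G = 7 \left(-2469 - -161\right) = 7 \left(-2469 + 161\right) = 7 \left(-2308\right) = -16156$)
$\left(3369 - 2114\right) \left(-4603 + G\right) = \left(3369 - 2114\right) \left(-4603 - 16156\right) = 1255 \left(-20759\right) = -26052545$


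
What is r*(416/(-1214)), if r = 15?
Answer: -3120/607 ≈ -5.1400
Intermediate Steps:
r*(416/(-1214)) = 15*(416/(-1214)) = 15*(416*(-1/1214)) = 15*(-208/607) = -3120/607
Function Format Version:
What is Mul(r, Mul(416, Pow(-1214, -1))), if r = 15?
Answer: Rational(-3120, 607) ≈ -5.1400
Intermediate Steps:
Mul(r, Mul(416, Pow(-1214, -1))) = Mul(15, Mul(416, Pow(-1214, -1))) = Mul(15, Mul(416, Rational(-1, 1214))) = Mul(15, Rational(-208, 607)) = Rational(-3120, 607)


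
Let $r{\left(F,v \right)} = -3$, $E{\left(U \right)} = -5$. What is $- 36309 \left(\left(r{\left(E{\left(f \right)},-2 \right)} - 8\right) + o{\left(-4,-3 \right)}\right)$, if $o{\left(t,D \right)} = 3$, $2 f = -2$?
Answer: $290472$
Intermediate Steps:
$f = -1$ ($f = \frac{1}{2} \left(-2\right) = -1$)
$- 36309 \left(\left(r{\left(E{\left(f \right)},-2 \right)} - 8\right) + o{\left(-4,-3 \right)}\right) = - 36309 \left(\left(-3 - 8\right) + 3\right) = - 36309 \left(-11 + 3\right) = \left(-36309\right) \left(-8\right) = 290472$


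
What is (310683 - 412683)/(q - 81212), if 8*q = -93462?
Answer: 408000/371579 ≈ 1.0980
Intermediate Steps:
q = -46731/4 (q = (⅛)*(-93462) = -46731/4 ≈ -11683.)
(310683 - 412683)/(q - 81212) = (310683 - 412683)/(-46731/4 - 81212) = -102000/(-371579/4) = -102000*(-4/371579) = 408000/371579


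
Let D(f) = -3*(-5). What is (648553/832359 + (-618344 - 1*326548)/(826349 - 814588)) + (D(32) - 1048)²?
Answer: 10445354662908316/9789374199 ≈ 1.0670e+6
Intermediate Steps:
D(f) = 15
(648553/832359 + (-618344 - 1*326548)/(826349 - 814588)) + (D(32) - 1048)² = (648553/832359 + (-618344 - 1*326548)/(826349 - 814588)) + (15 - 1048)² = (648553*(1/832359) + (-618344 - 326548)/11761) + (-1033)² = (648553/832359 - 944892*1/11761) + 1067089 = (648553/832359 - 944892/11761) + 1067089 = -778861728395/9789374199 + 1067089 = 10445354662908316/9789374199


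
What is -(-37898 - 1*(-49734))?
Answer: -11836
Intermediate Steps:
-(-37898 - 1*(-49734)) = -(-37898 + 49734) = -1*11836 = -11836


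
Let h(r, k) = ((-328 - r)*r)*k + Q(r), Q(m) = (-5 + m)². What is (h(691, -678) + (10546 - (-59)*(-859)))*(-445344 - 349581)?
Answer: -379838951540775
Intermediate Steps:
h(r, k) = (-5 + r)² + k*r*(-328 - r) (h(r, k) = ((-328 - r)*r)*k + (-5 + r)² = (r*(-328 - r))*k + (-5 + r)² = k*r*(-328 - r) + (-5 + r)² = (-5 + r)² + k*r*(-328 - r))
(h(691, -678) + (10546 - (-59)*(-859)))*(-445344 - 349581) = (((-5 + 691)² - 1*(-678)*691² - 328*(-678)*691) + (10546 - (-59)*(-859)))*(-445344 - 349581) = ((686² - 1*(-678)*477481 + 153667344) + (10546 - 1*50681))*(-794925) = ((470596 + 323732118 + 153667344) + (10546 - 50681))*(-794925) = (477870058 - 40135)*(-794925) = 477829923*(-794925) = -379838951540775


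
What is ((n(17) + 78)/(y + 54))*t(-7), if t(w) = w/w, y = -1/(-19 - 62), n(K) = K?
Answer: 1539/875 ≈ 1.7589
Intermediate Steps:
y = 1/81 (y = -1/(-81) = -1*(-1/81) = 1/81 ≈ 0.012346)
t(w) = 1
((n(17) + 78)/(y + 54))*t(-7) = ((17 + 78)/(1/81 + 54))*1 = (95/(4375/81))*1 = (95*(81/4375))*1 = (1539/875)*1 = 1539/875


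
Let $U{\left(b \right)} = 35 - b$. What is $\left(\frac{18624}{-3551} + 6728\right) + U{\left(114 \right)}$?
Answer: $\frac{23591975}{3551} \approx 6643.8$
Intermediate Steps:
$\left(\frac{18624}{-3551} + 6728\right) + U{\left(114 \right)} = \left(\frac{18624}{-3551} + 6728\right) + \left(35 - 114\right) = \left(18624 \left(- \frac{1}{3551}\right) + 6728\right) + \left(35 - 114\right) = \left(- \frac{18624}{3551} + 6728\right) - 79 = \frac{23872504}{3551} - 79 = \frac{23591975}{3551}$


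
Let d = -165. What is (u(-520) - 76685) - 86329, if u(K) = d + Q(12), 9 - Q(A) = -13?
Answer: -163157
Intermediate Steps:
Q(A) = 22 (Q(A) = 9 - 1*(-13) = 9 + 13 = 22)
u(K) = -143 (u(K) = -165 + 22 = -143)
(u(-520) - 76685) - 86329 = (-143 - 76685) - 86329 = -76828 - 86329 = -163157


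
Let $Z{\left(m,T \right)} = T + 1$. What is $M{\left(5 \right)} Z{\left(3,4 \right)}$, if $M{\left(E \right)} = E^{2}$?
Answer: $125$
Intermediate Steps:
$Z{\left(m,T \right)} = 1 + T$
$M{\left(5 \right)} Z{\left(3,4 \right)} = 5^{2} \left(1 + 4\right) = 25 \cdot 5 = 125$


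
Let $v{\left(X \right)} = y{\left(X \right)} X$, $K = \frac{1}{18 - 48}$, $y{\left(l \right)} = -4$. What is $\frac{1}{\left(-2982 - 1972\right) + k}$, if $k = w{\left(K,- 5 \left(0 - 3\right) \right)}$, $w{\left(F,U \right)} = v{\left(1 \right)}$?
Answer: $- \frac{1}{4958} \approx -0.00020169$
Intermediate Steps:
$K = - \frac{1}{30}$ ($K = \frac{1}{-30} = - \frac{1}{30} \approx -0.033333$)
$v{\left(X \right)} = - 4 X$
$w{\left(F,U \right)} = -4$ ($w{\left(F,U \right)} = \left(-4\right) 1 = -4$)
$k = -4$
$\frac{1}{\left(-2982 - 1972\right) + k} = \frac{1}{\left(-2982 - 1972\right) - 4} = \frac{1}{-4954 - 4} = \frac{1}{-4958} = - \frac{1}{4958}$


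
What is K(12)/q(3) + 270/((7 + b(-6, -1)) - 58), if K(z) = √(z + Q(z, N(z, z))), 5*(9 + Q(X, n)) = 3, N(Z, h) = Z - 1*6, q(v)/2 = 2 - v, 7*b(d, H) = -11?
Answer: -945/184 - 3*√10/10 ≈ -6.0845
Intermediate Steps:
b(d, H) = -11/7 (b(d, H) = (⅐)*(-11) = -11/7)
q(v) = 4 - 2*v (q(v) = 2*(2 - v) = 4 - 2*v)
N(Z, h) = -6 + Z (N(Z, h) = Z - 6 = -6 + Z)
Q(X, n) = -42/5 (Q(X, n) = -9 + (⅕)*3 = -9 + ⅗ = -42/5)
K(z) = √(-42/5 + z) (K(z) = √(z - 42/5) = √(-42/5 + z))
K(12)/q(3) + 270/((7 + b(-6, -1)) - 58) = (√(-210 + 25*12)/5)/(4 - 2*3) + 270/((7 - 11/7) - 58) = (√(-210 + 300)/5)/(4 - 6) + 270/(38/7 - 58) = (√90/5)/(-2) + 270/(-368/7) = ((3*√10)/5)*(-½) + 270*(-7/368) = (3*√10/5)*(-½) - 945/184 = -3*√10/10 - 945/184 = -945/184 - 3*√10/10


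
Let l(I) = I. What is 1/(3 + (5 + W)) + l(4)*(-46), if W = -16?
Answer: -1473/8 ≈ -184.13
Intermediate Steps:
1/(3 + (5 + W)) + l(4)*(-46) = 1/(3 + (5 - 16)) + 4*(-46) = 1/(3 - 11) - 184 = 1/(-8) - 184 = -⅛ - 184 = -1473/8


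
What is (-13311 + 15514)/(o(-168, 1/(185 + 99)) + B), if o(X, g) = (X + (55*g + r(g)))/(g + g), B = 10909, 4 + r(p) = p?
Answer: -2203/13487 ≈ -0.16334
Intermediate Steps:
r(p) = -4 + p
o(X, g) = (-4 + X + 56*g)/(2*g) (o(X, g) = (X + (55*g + (-4 + g)))/(g + g) = (X + (-4 + 56*g))/((2*g)) = (-4 + X + 56*g)*(1/(2*g)) = (-4 + X + 56*g)/(2*g))
(-13311 + 15514)/(o(-168, 1/(185 + 99)) + B) = (-13311 + 15514)/((-4 - 168 + 56/(185 + 99))/(2*(1/(185 + 99))) + 10909) = 2203/((-4 - 168 + 56/284)/(2*(1/284)) + 10909) = 2203/((-4 - 168 + 56*(1/284))/(2*(1/284)) + 10909) = 2203/((1/2)*284*(-4 - 168 + 14/71) + 10909) = 2203/((1/2)*284*(-12198/71) + 10909) = 2203/(-24396 + 10909) = 2203/(-13487) = 2203*(-1/13487) = -2203/13487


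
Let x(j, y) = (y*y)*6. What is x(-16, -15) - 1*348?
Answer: 1002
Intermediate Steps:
x(j, y) = 6*y² (x(j, y) = y²*6 = 6*y²)
x(-16, -15) - 1*348 = 6*(-15)² - 1*348 = 6*225 - 348 = 1350 - 348 = 1002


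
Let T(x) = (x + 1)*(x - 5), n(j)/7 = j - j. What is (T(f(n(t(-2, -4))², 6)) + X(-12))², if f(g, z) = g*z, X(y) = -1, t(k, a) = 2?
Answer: 36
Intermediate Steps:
n(j) = 0 (n(j) = 7*(j - j) = 7*0 = 0)
T(x) = (1 + x)*(-5 + x)
(T(f(n(t(-2, -4))², 6)) + X(-12))² = ((-5 + (0²*6)² - 4*0²*6) - 1)² = ((-5 + (0*6)² - 0*6) - 1)² = ((-5 + 0² - 4*0) - 1)² = ((-5 + 0 + 0) - 1)² = (-5 - 1)² = (-6)² = 36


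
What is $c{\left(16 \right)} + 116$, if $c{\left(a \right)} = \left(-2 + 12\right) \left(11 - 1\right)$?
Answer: $216$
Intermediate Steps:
$c{\left(a \right)} = 100$ ($c{\left(a \right)} = 10 \cdot 10 = 100$)
$c{\left(16 \right)} + 116 = 100 + 116 = 216$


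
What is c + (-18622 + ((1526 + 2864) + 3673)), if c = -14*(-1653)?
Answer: 12583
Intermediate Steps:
c = 23142
c + (-18622 + ((1526 + 2864) + 3673)) = 23142 + (-18622 + ((1526 + 2864) + 3673)) = 23142 + (-18622 + (4390 + 3673)) = 23142 + (-18622 + 8063) = 23142 - 10559 = 12583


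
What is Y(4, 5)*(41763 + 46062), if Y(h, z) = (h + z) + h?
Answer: 1141725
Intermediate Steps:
Y(h, z) = z + 2*h
Y(4, 5)*(41763 + 46062) = (5 + 2*4)*(41763 + 46062) = (5 + 8)*87825 = 13*87825 = 1141725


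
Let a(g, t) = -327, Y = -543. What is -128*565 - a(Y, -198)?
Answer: -71993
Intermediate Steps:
-128*565 - a(Y, -198) = -128*565 - 1*(-327) = -72320 + 327 = -71993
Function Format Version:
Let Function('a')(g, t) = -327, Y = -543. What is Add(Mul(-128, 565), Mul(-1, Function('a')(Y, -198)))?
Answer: -71993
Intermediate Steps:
Add(Mul(-128, 565), Mul(-1, Function('a')(Y, -198))) = Add(Mul(-128, 565), Mul(-1, -327)) = Add(-72320, 327) = -71993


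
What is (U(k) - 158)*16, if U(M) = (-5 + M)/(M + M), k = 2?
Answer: -2540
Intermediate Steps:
U(M) = (-5 + M)/(2*M) (U(M) = (-5 + M)/((2*M)) = (-5 + M)*(1/(2*M)) = (-5 + M)/(2*M))
(U(k) - 158)*16 = ((½)*(-5 + 2)/2 - 158)*16 = ((½)*(½)*(-3) - 158)*16 = (-¾ - 158)*16 = -635/4*16 = -2540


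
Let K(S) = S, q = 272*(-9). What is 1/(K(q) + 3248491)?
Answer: 1/3246043 ≈ 3.0807e-7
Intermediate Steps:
q = -2448
1/(K(q) + 3248491) = 1/(-2448 + 3248491) = 1/3246043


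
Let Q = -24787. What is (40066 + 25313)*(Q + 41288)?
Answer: 1078818879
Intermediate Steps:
(40066 + 25313)*(Q + 41288) = (40066 + 25313)*(-24787 + 41288) = 65379*16501 = 1078818879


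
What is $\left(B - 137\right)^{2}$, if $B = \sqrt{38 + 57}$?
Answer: $\left(137 - \sqrt{95}\right)^{2} \approx 16193.0$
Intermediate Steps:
$B = \sqrt{95} \approx 9.7468$
$\left(B - 137\right)^{2} = \left(\sqrt{95} - 137\right)^{2} = \left(-137 + \sqrt{95}\right)^{2}$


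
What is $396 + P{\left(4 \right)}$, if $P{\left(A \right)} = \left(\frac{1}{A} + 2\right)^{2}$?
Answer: $\frac{6417}{16} \approx 401.06$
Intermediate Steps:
$P{\left(A \right)} = \left(2 + \frac{1}{A}\right)^{2}$
$396 + P{\left(4 \right)} = 396 + \frac{\left(1 + 2 \cdot 4\right)^{2}}{16} = 396 + \frac{\left(1 + 8\right)^{2}}{16} = 396 + \frac{9^{2}}{16} = 396 + \frac{1}{16} \cdot 81 = 396 + \frac{81}{16} = \frac{6417}{16}$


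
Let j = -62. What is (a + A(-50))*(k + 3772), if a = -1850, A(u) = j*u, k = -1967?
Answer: 2256250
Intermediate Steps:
A(u) = -62*u
(a + A(-50))*(k + 3772) = (-1850 - 62*(-50))*(-1967 + 3772) = (-1850 + 3100)*1805 = 1250*1805 = 2256250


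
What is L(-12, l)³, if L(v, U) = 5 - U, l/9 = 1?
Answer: -64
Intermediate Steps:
l = 9 (l = 9*1 = 9)
L(-12, l)³ = (5 - 1*9)³ = (5 - 9)³ = (-4)³ = -64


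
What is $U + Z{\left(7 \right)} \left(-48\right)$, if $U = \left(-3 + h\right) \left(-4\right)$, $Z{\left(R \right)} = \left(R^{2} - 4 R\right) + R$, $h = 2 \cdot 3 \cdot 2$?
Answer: $-1380$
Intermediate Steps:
$h = 12$ ($h = 6 \cdot 2 = 12$)
$Z{\left(R \right)} = R^{2} - 3 R$
$U = -36$ ($U = \left(-3 + 12\right) \left(-4\right) = 9 \left(-4\right) = -36$)
$U + Z{\left(7 \right)} \left(-48\right) = -36 + 7 \left(-3 + 7\right) \left(-48\right) = -36 + 7 \cdot 4 \left(-48\right) = -36 + 28 \left(-48\right) = -36 - 1344 = -1380$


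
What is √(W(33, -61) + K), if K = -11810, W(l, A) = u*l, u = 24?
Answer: I*√11018 ≈ 104.97*I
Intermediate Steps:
W(l, A) = 24*l
√(W(33, -61) + K) = √(24*33 - 11810) = √(792 - 11810) = √(-11018) = I*√11018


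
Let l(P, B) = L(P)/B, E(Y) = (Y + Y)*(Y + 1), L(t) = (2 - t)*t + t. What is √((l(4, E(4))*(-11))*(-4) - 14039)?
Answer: 7*I*√7165/5 ≈ 118.5*I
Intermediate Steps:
L(t) = t + t*(2 - t) (L(t) = t*(2 - t) + t = t + t*(2 - t))
E(Y) = 2*Y*(1 + Y) (E(Y) = (2*Y)*(1 + Y) = 2*Y*(1 + Y))
l(P, B) = P*(3 - P)/B (l(P, B) = (P*(3 - P))/B = P*(3 - P)/B)
√((l(4, E(4))*(-11))*(-4) - 14039) = √(((4*(3 - 1*4)/((2*4*(1 + 4))))*(-11))*(-4) - 14039) = √(((4*(3 - 4)/((2*4*5)))*(-11))*(-4) - 14039) = √(((4*(-1)/40)*(-11))*(-4) - 14039) = √(((4*(1/40)*(-1))*(-11))*(-4) - 14039) = √(-⅒*(-11)*(-4) - 14039) = √((11/10)*(-4) - 14039) = √(-22/5 - 14039) = √(-70217/5) = 7*I*√7165/5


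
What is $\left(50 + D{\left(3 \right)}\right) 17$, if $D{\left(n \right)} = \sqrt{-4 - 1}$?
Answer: $850 + 17 i \sqrt{5} \approx 850.0 + 38.013 i$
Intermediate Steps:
$D{\left(n \right)} = i \sqrt{5}$ ($D{\left(n \right)} = \sqrt{-5} = i \sqrt{5}$)
$\left(50 + D{\left(3 \right)}\right) 17 = \left(50 + i \sqrt{5}\right) 17 = 850 + 17 i \sqrt{5}$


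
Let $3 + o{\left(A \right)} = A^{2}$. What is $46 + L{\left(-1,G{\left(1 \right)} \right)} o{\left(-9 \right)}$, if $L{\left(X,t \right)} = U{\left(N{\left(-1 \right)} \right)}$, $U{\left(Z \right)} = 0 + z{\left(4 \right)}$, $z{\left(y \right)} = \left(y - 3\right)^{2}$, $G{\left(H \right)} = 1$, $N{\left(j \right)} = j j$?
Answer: $124$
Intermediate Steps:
$N{\left(j \right)} = j^{2}$
$z{\left(y \right)} = \left(-3 + y\right)^{2}$
$U{\left(Z \right)} = 1$ ($U{\left(Z \right)} = 0 + \left(-3 + 4\right)^{2} = 0 + 1^{2} = 0 + 1 = 1$)
$o{\left(A \right)} = -3 + A^{2}$
$L{\left(X,t \right)} = 1$
$46 + L{\left(-1,G{\left(1 \right)} \right)} o{\left(-9 \right)} = 46 + 1 \left(-3 + \left(-9\right)^{2}\right) = 46 + 1 \left(-3 + 81\right) = 46 + 1 \cdot 78 = 46 + 78 = 124$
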